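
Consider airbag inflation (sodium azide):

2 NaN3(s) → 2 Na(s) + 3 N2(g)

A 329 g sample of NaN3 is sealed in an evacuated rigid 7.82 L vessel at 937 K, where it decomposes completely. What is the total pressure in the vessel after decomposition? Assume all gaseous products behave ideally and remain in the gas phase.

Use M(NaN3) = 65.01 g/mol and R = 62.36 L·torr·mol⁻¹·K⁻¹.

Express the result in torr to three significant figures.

n(NaN3) = 329 / 65.01 = 5.061 mol
n(gas produced) = (3/2) × 5.061 = 7.591 mol
P = nRT/V = 7.591 × 62.36 × 937 / 7.82 = 56720 torr

56700 torr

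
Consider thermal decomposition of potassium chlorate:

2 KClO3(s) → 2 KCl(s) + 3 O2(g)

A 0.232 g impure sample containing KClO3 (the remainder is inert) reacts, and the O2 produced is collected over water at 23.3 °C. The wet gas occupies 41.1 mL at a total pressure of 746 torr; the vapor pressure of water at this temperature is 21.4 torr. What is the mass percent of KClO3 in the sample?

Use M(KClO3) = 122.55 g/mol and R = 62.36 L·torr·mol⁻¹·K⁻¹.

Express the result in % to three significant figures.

56.7 %

P(O2) = 746 − 21.4 = 724.6 torr
n(O2) = PV/RT = (724.6 × 0.04110) / (62.36 × 296.45) = 0.001611 mol
n(KClO3) = (2/3) × 0.001611 = 0.001074 mol
m(KClO3) = 0.001074 × 122.55 = 0.1316 g
%KClO3 = 0.1316 / 0.232 × 100 = 56.72%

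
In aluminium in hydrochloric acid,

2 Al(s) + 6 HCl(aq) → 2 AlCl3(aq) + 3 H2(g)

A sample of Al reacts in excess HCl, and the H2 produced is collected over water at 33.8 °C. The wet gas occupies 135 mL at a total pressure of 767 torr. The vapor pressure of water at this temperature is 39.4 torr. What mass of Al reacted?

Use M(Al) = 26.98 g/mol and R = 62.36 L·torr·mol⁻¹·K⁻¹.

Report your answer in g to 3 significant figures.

0.0923 g

P(H2) = 767 − 39.4 = 727.6 torr
n(H2) = PV/RT = (727.6 × 0.1350) / (62.36 × 306.95) = 0.005132 mol
n(Al) = (2/3) × 0.005132 = 0.003421 mol
m(Al) = 0.003421 × 26.98 = 0.09230 g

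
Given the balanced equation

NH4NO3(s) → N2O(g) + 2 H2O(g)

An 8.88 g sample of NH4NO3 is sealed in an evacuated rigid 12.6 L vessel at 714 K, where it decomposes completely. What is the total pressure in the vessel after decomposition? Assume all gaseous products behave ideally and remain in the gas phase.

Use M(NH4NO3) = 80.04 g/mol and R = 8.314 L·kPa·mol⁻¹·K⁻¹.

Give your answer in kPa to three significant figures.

157 kPa

n(NH4NO3) = 8.88 / 80.04 = 0.1109 mol
n(gas produced) = (3/1) × 0.1109 = 0.3327 mol
P = nRT/V = 0.3327 × 8.314 × 714 / 12.6 = 156.7 kPa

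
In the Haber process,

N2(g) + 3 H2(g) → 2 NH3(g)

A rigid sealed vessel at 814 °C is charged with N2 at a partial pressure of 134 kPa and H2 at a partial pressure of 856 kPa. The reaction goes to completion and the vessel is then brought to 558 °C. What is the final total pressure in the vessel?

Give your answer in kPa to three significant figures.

Because the vessel is rigid and T is held at 814 °C, work the stoichiometry in partial pressures (P_i = n_iRT/V).
P(H2) required for 134 kPa of N2 = (3/1) × 134 = 402.0 kPa; available 856 kPa, so N2 is limiting.
P(H2) remaining = 856 − (3/1) × 134 = 454.0 kPa
P(gaseous products) = (2)/1 × 134 = 268.0 kPa
P_total at 814 °C = 454.0 + 268.0 = 722.0 kPa
Scaling to 558 °C: P = 722.0 × 831.15/1087.15 = 552.0 kPa

552 kPa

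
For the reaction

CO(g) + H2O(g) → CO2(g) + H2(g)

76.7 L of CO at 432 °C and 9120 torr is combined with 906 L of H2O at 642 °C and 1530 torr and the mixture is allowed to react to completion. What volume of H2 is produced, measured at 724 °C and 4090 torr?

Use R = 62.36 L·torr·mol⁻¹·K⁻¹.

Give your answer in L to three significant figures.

n(CO) = PV/RT = (9120 × 76.7) / (62.36 × 705.15) = 15.91 mol
n(H2O) = PV/RT = (1530 × 906) / (62.36 × 915.15) = 24.29 mol
For 15.91 mol CO, stoichiometry requires (1/1) × 15.91 = 15.91 mol H2O; 24.29 mol is available, so CO is limiting.
n(H2) = (1/1) × 15.91 = 15.91 mol
V(H2) = nRT/P = 15.91 × 62.36 × 997.15 / 4090 = 241.9 L

242 L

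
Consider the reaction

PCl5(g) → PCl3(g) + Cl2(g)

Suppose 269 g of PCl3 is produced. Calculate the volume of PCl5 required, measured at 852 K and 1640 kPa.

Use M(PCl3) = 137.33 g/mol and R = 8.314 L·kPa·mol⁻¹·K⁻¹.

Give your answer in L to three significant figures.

n(PCl3) = 269.0 / 137.33 = 1.959 mol
n(PCl5) = (1/1) × 1.959 = 1.959 mol
V = nRT/P = 1.959 × 8.314 × 852 / 1640 = 8.461 L

8.46 L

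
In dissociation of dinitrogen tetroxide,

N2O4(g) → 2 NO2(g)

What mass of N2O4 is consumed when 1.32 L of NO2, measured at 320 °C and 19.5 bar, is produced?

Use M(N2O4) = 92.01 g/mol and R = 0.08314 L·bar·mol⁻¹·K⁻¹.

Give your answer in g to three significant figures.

24.0 g

n(NO2) = PV/RT = (19.5 × 1.32) / (0.08314 × 593.15) = 0.5220 mol
n(N2O4) = (1/2) × 0.5220 = 0.2610 mol
m(N2O4) = 0.2610 × 92.01 = 24.01 g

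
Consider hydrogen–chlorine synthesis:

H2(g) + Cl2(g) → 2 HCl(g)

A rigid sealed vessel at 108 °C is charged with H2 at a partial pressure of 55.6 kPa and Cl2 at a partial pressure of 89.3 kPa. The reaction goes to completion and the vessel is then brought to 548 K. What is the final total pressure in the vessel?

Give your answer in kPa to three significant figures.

208 kPa

At constant V, partial pressures at 108 °C are proportional to moles, so apply stoichiometry directly to pressures.
P(Cl2) required for 55.6 kPa of H2 = (1/1) × 55.6 = 55.60 kPa; available 89.3 kPa, so H2 is limiting.
P(Cl2) remaining = 89.3 − (1/1) × 55.6 = 33.70 kPa
P(gaseous products) = (2)/1 × 55.6 = 111.2 kPa
P_total at 108 °C = 33.70 + 111.2 = 144.9 kPa
Scaling to 548 K: P = 144.9 × 548/381.15 = 208.3 kPa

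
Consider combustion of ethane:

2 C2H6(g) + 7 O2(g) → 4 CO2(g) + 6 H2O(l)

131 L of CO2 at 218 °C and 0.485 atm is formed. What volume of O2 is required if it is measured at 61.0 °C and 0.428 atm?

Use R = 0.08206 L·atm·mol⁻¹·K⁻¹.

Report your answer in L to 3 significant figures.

177 L

n(CO2) = PV/RT = (0.485 × 131) / (0.08206 × 491.15) = 1.576 mol
n(O2) = (7/4) × 1.576 = 2.758 mol
V = nRT/P = 2.758 × 0.08206 × 334.15 / 0.428 = 176.7 L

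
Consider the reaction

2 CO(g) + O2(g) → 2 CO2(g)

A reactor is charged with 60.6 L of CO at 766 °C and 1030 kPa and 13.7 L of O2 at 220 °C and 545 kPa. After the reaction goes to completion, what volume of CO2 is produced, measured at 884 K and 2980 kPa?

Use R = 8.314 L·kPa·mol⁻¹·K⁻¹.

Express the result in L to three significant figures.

n(CO) = PV/RT = (1030 × 60.6) / (8.314 × 1039.15) = 7.225 mol
n(O2) = PV/RT = (545 × 13.7) / (8.314 × 493.15) = 1.821 mol
For 7.225 mol CO, stoichiometry requires (1/2) × 7.225 = 3.612 mol O2; 1.821 mol is available, so O2 is limiting.
n(CO2) = (2/1) × 1.821 = 3.642 mol
V(CO2) = nRT/P = 3.642 × 8.314 × 884 / 2980 = 8.982 L

8.98 L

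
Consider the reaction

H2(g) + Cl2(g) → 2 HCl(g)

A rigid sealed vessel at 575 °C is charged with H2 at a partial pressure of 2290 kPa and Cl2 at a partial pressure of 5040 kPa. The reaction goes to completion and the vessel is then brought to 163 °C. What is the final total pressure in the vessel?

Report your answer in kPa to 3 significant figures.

Because the vessel is rigid and T is held at 575 °C, work the stoichiometry in partial pressures (P_i = n_iRT/V).
P(Cl2) required for 2290 kPa of H2 = (1/1) × 2290 = 2290 kPa; available 5040 kPa, so H2 is limiting.
P(Cl2) remaining = 5040 − (1/1) × 2290 = 2750 kPa
P(gaseous products) = (2)/1 × 2290 = 4580 kPa
P_total at 575 °C = 2750 + 4580 = 7330 kPa
Scaling to 163 °C: P = 7330 × 436.15/848.15 = 3769 kPa

3770 kPa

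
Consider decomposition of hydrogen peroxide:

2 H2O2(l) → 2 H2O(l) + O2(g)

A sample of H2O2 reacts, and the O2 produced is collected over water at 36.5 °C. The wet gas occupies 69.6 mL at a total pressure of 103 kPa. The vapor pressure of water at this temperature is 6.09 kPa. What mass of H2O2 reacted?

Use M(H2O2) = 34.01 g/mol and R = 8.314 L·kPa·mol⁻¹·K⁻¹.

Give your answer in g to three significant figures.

P(O2) = 103 − 6.09 = 96.91 kPa
n(O2) = PV/RT = (96.91 × 0.06960) / (8.314 × 309.65) = 0.002620 mol
n(H2O2) = (2/1) × 0.002620 = 0.005240 mol
m(H2O2) = 0.005240 × 34.01 = 0.1782 g

0.178 g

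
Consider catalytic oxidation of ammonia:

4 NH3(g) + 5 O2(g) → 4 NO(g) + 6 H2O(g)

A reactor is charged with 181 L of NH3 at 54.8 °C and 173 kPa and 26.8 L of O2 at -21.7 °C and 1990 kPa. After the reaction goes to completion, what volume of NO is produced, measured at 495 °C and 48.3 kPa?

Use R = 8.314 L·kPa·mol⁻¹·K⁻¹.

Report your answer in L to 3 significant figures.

n(NH3) = PV/RT = (173 × 181) / (8.314 × 327.95) = 11.48 mol
n(O2) = PV/RT = (1990 × 26.8) / (8.314 × 251.45) = 25.51 mol
For 11.48 mol NH3, stoichiometry requires (5/4) × 11.48 = 14.35 mol O2; 25.51 mol is available, so NH3 is limiting.
n(NO) = (4/4) × 11.48 = 11.48 mol
V(NO) = nRT/P = 11.48 × 8.314 × 768.15 / 48.3 = 1518 L

1520 L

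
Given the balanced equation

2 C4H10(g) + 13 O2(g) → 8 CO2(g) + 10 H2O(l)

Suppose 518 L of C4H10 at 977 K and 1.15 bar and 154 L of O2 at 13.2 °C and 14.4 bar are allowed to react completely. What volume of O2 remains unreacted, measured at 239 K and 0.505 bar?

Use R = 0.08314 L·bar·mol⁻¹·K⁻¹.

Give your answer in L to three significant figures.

1790 L

n(C4H10) = PV/RT = (1.15 × 518) / (0.08314 × 977) = 7.334 mol
n(O2) = PV/RT = (14.4 × 154) / (0.08314 × 286.35) = 93.15 mol
For 7.334 mol C4H10, stoichiometry requires (13/2) × 7.334 = 47.67 mol O2; 93.15 mol is available, so C4H10 is limiting.
n(O2) consumed = (13/2) × 7.334 = 47.67 mol; remaining = 93.15 − 47.67 = 45.48 mol
V(O2) = nRT/P = 45.48 × 0.08314 × 239 / 0.505 = 1790 L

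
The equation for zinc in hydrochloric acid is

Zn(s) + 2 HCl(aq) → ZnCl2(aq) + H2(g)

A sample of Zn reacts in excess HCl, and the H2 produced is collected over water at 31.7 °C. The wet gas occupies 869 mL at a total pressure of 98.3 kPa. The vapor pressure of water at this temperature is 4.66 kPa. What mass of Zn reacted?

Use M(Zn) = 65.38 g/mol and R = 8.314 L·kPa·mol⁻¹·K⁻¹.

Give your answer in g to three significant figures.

P(H2) = 98.3 − 4.66 = 93.64 kPa
n(H2) = PV/RT = (93.64 × 0.8690) / (8.314 × 304.85) = 0.03211 mol
n(Zn) = (1/1) × 0.03211 = 0.03211 mol
m(Zn) = 0.03211 × 65.38 = 2.099 g

2.10 g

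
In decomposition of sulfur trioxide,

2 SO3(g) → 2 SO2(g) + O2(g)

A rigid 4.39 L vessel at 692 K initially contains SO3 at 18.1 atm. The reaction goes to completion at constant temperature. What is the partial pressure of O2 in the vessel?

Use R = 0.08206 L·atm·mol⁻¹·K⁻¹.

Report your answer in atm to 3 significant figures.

n(SO3)₀ = PV/RT = (18.1 × 4.39) / (0.08206 × 692) = 1.399 mol
n(O2) = (1/2) × 1.399 = 0.6995 mol
P(O2) = nRT/V = 0.6995 × 0.08206 × 692 / 4.39 = 9.048 atm

9.05 atm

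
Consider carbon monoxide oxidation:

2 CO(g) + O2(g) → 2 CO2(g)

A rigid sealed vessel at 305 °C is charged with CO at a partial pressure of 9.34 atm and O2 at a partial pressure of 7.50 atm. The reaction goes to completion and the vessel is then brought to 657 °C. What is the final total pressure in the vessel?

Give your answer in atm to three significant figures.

19.6 atm

With V and T fixed, P_i ∝ n_i, so the mole ratios apply directly to partial pressures at 305 °C.
P(O2) required for 9.34 atm of CO = (1/2) × 9.34 = 4.670 atm; available 7.50 atm, so CO is limiting.
P(O2) remaining = 7.50 − (1/2) × 9.34 = 2.830 atm
P(gaseous products) = (2)/2 × 9.34 = 9.340 atm
P_total at 305 °C = 2.830 + 9.340 = 12.17 atm
Scaling to 657 °C: P = 12.17 × 930.15/578.15 = 19.58 atm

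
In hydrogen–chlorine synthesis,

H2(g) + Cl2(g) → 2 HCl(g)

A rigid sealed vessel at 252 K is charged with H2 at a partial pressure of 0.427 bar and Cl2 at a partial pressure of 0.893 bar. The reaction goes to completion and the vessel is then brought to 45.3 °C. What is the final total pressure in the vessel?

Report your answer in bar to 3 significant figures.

1.67 bar

With V and T fixed, P_i ∝ n_i, so the mole ratios apply directly to partial pressures at 252 K.
P(Cl2) required for 0.427 bar of H2 = (1/1) × 0.427 = 0.4270 bar; available 0.893 bar, so H2 is limiting.
P(Cl2) remaining = 0.893 − (1/1) × 0.427 = 0.4660 bar
P(gaseous products) = (2)/1 × 0.427 = 0.8540 bar
P_total at 252 K = 0.4660 + 0.8540 = 1.320 bar
Scaling to 45.3 °C: P = 1.320 × 318.45/252 = 1.668 bar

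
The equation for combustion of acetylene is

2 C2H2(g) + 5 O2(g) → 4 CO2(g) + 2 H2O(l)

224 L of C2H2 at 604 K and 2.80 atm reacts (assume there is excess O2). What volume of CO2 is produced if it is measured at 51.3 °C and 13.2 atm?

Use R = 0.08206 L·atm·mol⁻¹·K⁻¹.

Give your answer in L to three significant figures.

n(C2H2) = PV/RT = (2.80 × 224) / (0.08206 × 604) = 12.65 mol
n(CO2) = (4/2) × 12.65 = 25.30 mol
V = nRT/P = 25.30 × 0.08206 × 324.45 / 13.2 = 51.03 L

51.0 L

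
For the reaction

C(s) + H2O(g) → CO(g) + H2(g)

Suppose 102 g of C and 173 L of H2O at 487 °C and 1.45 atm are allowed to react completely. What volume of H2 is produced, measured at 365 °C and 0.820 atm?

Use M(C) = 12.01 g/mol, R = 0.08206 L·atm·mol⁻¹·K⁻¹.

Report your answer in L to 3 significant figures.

n(C) = 102 / 12.01 = 8.493 mol
n(H2O) = PV/RT = (1.45 × 173) / (0.08206 × 760.15) = 4.021 mol
For 8.493 mol C, stoichiometry requires (1/1) × 8.493 = 8.493 mol H2O; 4.021 mol is available, so H2O is limiting.
n(H2) = (1/1) × 4.021 = 4.021 mol
V(H2) = nRT/P = 4.021 × 0.08206 × 638.15 / 0.820 = 256.8 L

257 L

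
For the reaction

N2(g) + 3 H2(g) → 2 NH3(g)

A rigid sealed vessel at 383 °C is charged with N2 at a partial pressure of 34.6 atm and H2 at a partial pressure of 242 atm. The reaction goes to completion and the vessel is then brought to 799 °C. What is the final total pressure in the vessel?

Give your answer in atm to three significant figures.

Because the vessel is rigid and T is held at 383 °C, work the stoichiometry in partial pressures (P_i = n_iRT/V).
P(H2) required for 34.6 atm of N2 = (3/1) × 34.6 = 103.8 atm; available 242 atm, so N2 is limiting.
P(H2) remaining = 242 − (3/1) × 34.6 = 138.2 atm
P(gaseous products) = (2)/1 × 34.6 = 69.20 atm
P_total at 383 °C = 138.2 + 69.20 = 207.4 atm
Scaling to 799 °C: P = 207.4 × 1072.15/656.15 = 338.9 atm

339 atm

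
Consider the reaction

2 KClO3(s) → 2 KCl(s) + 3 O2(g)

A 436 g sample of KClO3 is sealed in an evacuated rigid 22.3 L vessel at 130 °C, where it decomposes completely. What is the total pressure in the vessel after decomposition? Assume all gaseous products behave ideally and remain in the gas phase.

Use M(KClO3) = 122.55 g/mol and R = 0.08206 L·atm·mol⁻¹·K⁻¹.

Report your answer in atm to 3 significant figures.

n(KClO3) = 436 / 122.55 = 3.558 mol
n(gas produced) = (3/2) × 3.558 = 5.337 mol
P = nRT/V = 5.337 × 0.08206 × 403.15 / 22.3 = 7.918 atm

7.92 atm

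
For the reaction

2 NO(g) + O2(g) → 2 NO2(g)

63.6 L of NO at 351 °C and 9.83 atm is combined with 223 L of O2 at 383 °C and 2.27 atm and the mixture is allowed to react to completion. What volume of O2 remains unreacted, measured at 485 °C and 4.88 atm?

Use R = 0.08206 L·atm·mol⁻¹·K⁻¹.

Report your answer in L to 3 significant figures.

n(NO) = PV/RT = (9.83 × 63.6) / (0.08206 × 624.15) = 12.21 mol
n(O2) = PV/RT = (2.27 × 223) / (0.08206 × 656.15) = 9.401 mol
For 12.21 mol NO, stoichiometry requires (1/2) × 12.21 = 6.105 mol O2; 9.401 mol is available, so NO is limiting.
n(O2) consumed = (1/2) × 12.21 = 6.105 mol; remaining = 9.401 − 6.105 = 3.296 mol
V(O2) = nRT/P = 3.296 × 0.08206 × 758.15 / 4.88 = 42.02 L

42.0 L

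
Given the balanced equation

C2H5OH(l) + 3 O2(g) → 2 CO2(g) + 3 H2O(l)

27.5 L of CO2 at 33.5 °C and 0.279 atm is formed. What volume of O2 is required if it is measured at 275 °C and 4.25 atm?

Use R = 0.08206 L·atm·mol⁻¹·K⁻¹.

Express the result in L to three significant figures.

4.84 L

n(CO2) = PV/RT = (0.279 × 27.5) / (0.08206 × 306.65) = 0.3049 mol
n(O2) = (3/2) × 0.3049 = 0.4574 mol
V = nRT/P = 0.4574 × 0.08206 × 548.15 / 4.25 = 4.841 L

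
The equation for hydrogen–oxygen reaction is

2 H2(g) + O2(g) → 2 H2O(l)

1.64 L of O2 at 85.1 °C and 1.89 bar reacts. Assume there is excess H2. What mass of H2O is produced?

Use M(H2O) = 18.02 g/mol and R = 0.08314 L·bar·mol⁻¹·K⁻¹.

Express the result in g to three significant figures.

3.75 g

n(O2) = PV/RT = (1.89 × 1.64) / (0.08314 × 358.25) = 0.1041 mol
n(H2O) = (2/1) × 0.1041 = 0.2082 mol
m(H2O) = 0.2082 × 18.02 = 3.752 g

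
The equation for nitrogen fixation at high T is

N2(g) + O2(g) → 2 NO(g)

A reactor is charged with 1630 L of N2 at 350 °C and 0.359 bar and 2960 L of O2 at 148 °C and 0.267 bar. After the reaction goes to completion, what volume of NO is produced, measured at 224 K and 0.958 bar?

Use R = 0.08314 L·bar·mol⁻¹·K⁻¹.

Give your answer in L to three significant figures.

n(N2) = PV/RT = (0.359 × 1630) / (0.08314 × 623.15) = 11.29 mol
n(O2) = PV/RT = (0.267 × 2960) / (0.08314 × 421.15) = 22.57 mol
For 11.29 mol N2, stoichiometry requires (1/1) × 11.29 = 11.29 mol O2; 22.57 mol is available, so N2 is limiting.
n(NO) = (2/1) × 11.29 = 22.58 mol
V(NO) = nRT/P = 22.58 × 0.08314 × 224 / 0.958 = 439.0 L

439 L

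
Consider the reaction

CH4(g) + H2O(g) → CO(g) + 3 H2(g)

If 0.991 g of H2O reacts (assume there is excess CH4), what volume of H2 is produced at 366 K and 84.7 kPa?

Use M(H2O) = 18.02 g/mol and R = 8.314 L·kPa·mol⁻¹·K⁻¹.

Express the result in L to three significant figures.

n(H2O) = 0.9910 / 18.02 = 0.05499 mol
n(H2) = (3/1) × 0.05499 = 0.1650 mol
V = nRT/P = 0.1650 × 8.314 × 366 / 84.7 = 5.928 L

5.93 L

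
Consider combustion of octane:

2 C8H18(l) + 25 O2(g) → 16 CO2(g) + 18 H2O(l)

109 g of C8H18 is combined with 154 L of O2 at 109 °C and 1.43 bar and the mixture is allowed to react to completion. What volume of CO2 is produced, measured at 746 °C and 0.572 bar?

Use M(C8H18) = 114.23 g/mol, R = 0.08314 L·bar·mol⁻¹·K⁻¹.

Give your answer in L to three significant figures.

n(C8H18) = 109 / 114.23 = 0.9542 mol
n(O2) = PV/RT = (1.43 × 154) / (0.08314 × 382.15) = 6.931 mol
For 0.9542 mol C8H18, stoichiometry requires (25/2) × 0.9542 = 11.93 mol O2; 6.931 mol is available, so O2 is limiting.
n(CO2) = (16/25) × 6.931 = 4.436 mol
V(CO2) = nRT/P = 4.436 × 0.08314 × 1019.15 / 0.572 = 657.1 L

657 L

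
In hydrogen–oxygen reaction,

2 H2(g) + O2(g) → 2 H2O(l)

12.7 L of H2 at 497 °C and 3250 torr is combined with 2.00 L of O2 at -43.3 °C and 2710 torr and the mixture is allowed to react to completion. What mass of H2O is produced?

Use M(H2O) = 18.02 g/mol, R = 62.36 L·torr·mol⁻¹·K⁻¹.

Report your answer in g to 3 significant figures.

13.6 g

n(H2) = PV/RT = (3250 × 12.7) / (62.36 × 770.15) = 0.8594 mol
n(O2) = PV/RT = (2710 × 2.00) / (62.36 × 229.85) = 0.3781 mol
For 0.8594 mol H2, stoichiometry requires (1/2) × 0.8594 = 0.4297 mol O2; 0.3781 mol is available, so O2 is limiting.
n(H2O) = (2/1) × 0.3781 = 0.7562 mol
m(H2O) = 0.7562 × 18.02 = 13.63 g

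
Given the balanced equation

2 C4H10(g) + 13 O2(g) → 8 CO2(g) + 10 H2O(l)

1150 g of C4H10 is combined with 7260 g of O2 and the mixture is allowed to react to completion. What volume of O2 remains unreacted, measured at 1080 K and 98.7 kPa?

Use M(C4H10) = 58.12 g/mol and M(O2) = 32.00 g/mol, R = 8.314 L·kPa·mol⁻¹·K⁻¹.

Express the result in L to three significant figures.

n(C4H10) = 1150 / 58.12 = 19.79 mol
n(O2) = 7260 / 32.00 = 226.9 mol
For 19.79 mol C4H10, stoichiometry requires (13/2) × 19.79 = 128.6 mol O2; 226.9 mol is available, so C4H10 is limiting.
n(O2) consumed = (13/2) × 19.79 = 128.6 mol; remaining = 226.9 − 128.6 = 98.30 mol
V(O2) = nRT/P = 98.30 × 8.314 × 1080 / 98.7 = 8943 L

8940 L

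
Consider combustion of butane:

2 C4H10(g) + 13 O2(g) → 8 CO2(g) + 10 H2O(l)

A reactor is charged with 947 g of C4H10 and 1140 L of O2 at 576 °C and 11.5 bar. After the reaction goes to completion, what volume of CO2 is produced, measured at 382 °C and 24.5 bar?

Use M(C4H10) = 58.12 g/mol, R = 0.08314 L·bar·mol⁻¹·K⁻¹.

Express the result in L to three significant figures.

145 L

n(C4H10) = 947 / 58.12 = 16.29 mol
n(O2) = PV/RT = (11.5 × 1140) / (0.08314 × 849.15) = 185.7 mol
For 16.29 mol C4H10, stoichiometry requires (13/2) × 16.29 = 105.9 mol O2; 185.7 mol is available, so C4H10 is limiting.
n(CO2) = (8/2) × 16.29 = 65.16 mol
V(CO2) = nRT/P = 65.16 × 0.08314 × 655.15 / 24.5 = 144.9 L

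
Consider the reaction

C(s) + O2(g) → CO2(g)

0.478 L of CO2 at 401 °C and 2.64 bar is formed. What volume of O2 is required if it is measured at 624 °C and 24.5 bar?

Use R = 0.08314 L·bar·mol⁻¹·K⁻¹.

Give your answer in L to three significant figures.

n(CO2) = PV/RT = (2.64 × 0.478) / (0.08314 × 674.15) = 0.02251 mol
n(O2) = (1/1) × 0.02251 = 0.02251 mol
V = nRT/P = 0.02251 × 0.08314 × 897.15 / 24.5 = 0.06853 L

0.0685 L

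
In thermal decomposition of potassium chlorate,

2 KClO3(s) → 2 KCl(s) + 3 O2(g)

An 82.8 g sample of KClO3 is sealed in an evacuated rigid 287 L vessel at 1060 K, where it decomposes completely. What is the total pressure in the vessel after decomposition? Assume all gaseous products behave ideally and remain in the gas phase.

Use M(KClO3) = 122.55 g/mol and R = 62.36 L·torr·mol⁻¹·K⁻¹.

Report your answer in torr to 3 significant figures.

233 torr

n(KClO3) = 82.8 / 122.55 = 0.6756 mol
n(gas produced) = (3/2) × 0.6756 = 1.013 mol
P = nRT/V = 1.013 × 62.36 × 1060 / 287 = 233.3 torr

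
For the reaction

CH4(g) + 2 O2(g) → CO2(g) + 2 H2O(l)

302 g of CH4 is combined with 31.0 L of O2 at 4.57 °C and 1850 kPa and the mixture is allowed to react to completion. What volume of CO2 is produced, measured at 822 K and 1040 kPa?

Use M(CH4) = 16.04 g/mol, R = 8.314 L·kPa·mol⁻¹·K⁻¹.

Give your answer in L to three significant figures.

81.6 L

n(CH4) = 302 / 16.04 = 18.83 mol
n(O2) = PV/RT = (1850 × 31.0) / (8.314 × 277.72) = 24.84 mol
For 18.83 mol CH4, stoichiometry requires (2/1) × 18.83 = 37.66 mol O2; 24.84 mol is available, so O2 is limiting.
n(CO2) = (1/2) × 24.84 = 12.42 mol
V(CO2) = nRT/P = 12.42 × 8.314 × 822 / 1040 = 81.62 L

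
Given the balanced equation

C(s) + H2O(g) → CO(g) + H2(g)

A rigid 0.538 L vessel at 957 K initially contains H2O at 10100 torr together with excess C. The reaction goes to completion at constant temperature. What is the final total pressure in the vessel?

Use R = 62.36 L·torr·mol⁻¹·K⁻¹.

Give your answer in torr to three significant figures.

20200 torr

Rigid vessel, constant T ⇒ P scales with total gas moles (1 → 2).
P_final = (2/1) × 10100 = 20200 torr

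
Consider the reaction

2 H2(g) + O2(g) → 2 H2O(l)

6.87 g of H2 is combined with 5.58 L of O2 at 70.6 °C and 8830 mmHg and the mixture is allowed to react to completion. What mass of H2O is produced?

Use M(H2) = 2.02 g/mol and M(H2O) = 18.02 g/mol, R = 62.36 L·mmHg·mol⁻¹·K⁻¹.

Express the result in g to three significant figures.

61.3 g

n(H2) = 6.87 / 2.02 = 3.401 mol
n(O2) = PV/RT = (8830 × 5.58) / (62.36 × 343.75) = 2.299 mol
For 3.401 mol H2, stoichiometry requires (1/2) × 3.401 = 1.700 mol O2; 2.299 mol is available, so H2 is limiting.
n(H2O) = (2/2) × 3.401 = 3.401 mol
m(H2O) = 3.401 × 18.02 = 61.29 g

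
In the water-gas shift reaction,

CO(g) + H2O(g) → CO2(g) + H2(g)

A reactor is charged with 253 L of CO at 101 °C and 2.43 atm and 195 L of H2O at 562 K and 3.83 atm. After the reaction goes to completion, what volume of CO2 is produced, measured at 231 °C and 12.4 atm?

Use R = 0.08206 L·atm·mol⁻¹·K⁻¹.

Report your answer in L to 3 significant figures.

n(CO) = PV/RT = (2.43 × 253) / (0.08206 × 374.15) = 20.02 mol
n(H2O) = PV/RT = (3.83 × 195) / (0.08206 × 562) = 16.19 mol
For 20.02 mol CO, stoichiometry requires (1/1) × 20.02 = 20.02 mol H2O; 16.19 mol is available, so H2O is limiting.
n(CO2) = (1/1) × 16.19 = 16.19 mol
V(CO2) = nRT/P = 16.19 × 0.08206 × 504.15 / 12.4 = 54.02 L

54.0 L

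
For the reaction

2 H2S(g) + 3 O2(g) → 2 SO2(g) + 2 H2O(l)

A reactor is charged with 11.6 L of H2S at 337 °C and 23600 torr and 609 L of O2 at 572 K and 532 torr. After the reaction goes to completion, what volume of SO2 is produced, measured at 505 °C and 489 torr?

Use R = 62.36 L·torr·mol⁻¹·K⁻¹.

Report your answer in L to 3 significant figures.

n(H2S) = PV/RT = (23600 × 11.6) / (62.36 × 610.15) = 7.195 mol
n(O2) = PV/RT = (532 × 609) / (62.36 × 572) = 9.083 mol
For 7.195 mol H2S, stoichiometry requires (3/2) × 7.195 = 10.79 mol O2; 9.083 mol is available, so O2 is limiting.
n(SO2) = (2/3) × 9.083 = 6.055 mol
V(SO2) = nRT/P = 6.055 × 62.36 × 778.15 / 489 = 600.9 L

601 L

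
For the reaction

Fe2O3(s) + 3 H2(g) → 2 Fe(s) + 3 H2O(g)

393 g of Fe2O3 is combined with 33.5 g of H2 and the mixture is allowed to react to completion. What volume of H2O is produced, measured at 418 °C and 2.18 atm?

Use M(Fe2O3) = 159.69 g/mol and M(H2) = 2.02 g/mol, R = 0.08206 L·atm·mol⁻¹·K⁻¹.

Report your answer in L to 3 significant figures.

192 L

n(Fe2O3) = 393 / 159.69 = 2.461 mol
n(H2) = 33.5 / 2.02 = 16.58 mol
For 2.461 mol Fe2O3, stoichiometry requires (3/1) × 2.461 = 7.383 mol H2; 16.58 mol is available, so Fe2O3 is limiting.
n(H2O) = (3/1) × 2.461 = 7.383 mol
V(H2O) = nRT/P = 7.383 × 0.08206 × 691.15 / 2.18 = 192.1 L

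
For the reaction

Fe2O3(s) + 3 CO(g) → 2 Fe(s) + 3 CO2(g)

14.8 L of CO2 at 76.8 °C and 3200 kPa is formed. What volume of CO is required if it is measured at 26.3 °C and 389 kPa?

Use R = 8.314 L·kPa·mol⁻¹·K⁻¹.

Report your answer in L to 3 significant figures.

104 L

n(CO2) = PV/RT = (3200 × 14.8) / (8.314 × 349.95) = 16.28 mol
n(CO) = (3/3) × 16.28 = 16.28 mol
V = nRT/P = 16.28 × 8.314 × 299.45 / 389 = 104.2 L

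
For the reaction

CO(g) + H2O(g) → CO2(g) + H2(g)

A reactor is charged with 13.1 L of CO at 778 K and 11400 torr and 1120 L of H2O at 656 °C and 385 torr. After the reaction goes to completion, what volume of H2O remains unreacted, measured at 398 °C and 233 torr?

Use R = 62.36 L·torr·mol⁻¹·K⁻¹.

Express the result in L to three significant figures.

784 L

n(CO) = PV/RT = (11400 × 13.1) / (62.36 × 778) = 3.078 mol
n(H2O) = PV/RT = (385 × 1120) / (62.36 × 929.15) = 7.442 mol
For 3.078 mol CO, stoichiometry requires (1/1) × 3.078 = 3.078 mol H2O; 7.442 mol is available, so CO is limiting.
n(H2O) consumed = (1/1) × 3.078 = 3.078 mol; remaining = 7.442 − 3.078 = 4.364 mol
V(H2O) = nRT/P = 4.364 × 62.36 × 671.15 / 233 = 783.9 L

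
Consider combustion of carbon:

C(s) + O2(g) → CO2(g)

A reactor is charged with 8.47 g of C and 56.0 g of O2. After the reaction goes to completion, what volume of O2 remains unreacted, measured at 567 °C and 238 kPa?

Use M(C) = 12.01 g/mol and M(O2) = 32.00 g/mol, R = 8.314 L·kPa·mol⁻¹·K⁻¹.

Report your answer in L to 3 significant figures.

30.7 L

n(C) = 8.47 / 12.01 = 0.7052 mol
n(O2) = 56.0 / 32.00 = 1.750 mol
For 0.7052 mol C, stoichiometry requires (1/1) × 0.7052 = 0.7052 mol O2; 1.750 mol is available, so C is limiting.
n(O2) consumed = (1/1) × 0.7052 = 0.7052 mol; remaining = 1.750 − 0.7052 = 1.045 mol
V(O2) = nRT/P = 1.045 × 8.314 × 840.15 / 238 = 30.67 L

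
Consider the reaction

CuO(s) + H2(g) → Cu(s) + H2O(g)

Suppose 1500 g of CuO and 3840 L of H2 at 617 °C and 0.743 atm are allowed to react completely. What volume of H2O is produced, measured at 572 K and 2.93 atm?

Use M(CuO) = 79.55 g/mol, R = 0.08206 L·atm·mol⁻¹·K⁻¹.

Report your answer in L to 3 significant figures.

302 L

n(CuO) = 1500 / 79.55 = 18.86 mol
n(H2) = PV/RT = (0.743 × 3840) / (0.08206 × 890.15) = 39.06 mol
For 18.86 mol CuO, stoichiometry requires (1/1) × 18.86 = 18.86 mol H2; 39.06 mol is available, so CuO is limiting.
n(H2O) = (1/1) × 18.86 = 18.86 mol
V(H2O) = nRT/P = 18.86 × 0.08206 × 572 / 2.93 = 302.1 L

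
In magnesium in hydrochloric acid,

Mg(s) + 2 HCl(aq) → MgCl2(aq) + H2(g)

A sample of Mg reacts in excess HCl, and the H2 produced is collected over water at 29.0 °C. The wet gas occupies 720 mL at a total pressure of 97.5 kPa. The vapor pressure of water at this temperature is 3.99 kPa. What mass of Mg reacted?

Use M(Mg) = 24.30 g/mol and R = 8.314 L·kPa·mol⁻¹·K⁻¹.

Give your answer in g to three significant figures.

P(H2) = 97.5 − 3.99 = 93.51 kPa
n(H2) = PV/RT = (93.51 × 0.7200) / (8.314 × 302.15) = 0.02680 mol
n(Mg) = (1/1) × 0.02680 = 0.02680 mol
m(Mg) = 0.02680 × 24.30 = 0.6512 g

0.651 g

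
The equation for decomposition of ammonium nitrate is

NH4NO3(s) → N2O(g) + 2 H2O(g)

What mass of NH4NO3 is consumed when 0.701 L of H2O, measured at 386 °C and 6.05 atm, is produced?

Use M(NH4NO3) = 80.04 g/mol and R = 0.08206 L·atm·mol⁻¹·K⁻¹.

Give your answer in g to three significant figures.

3.14 g

n(H2O) = PV/RT = (6.05 × 0.701) / (0.08206 × 659.15) = 0.07841 mol
n(NH4NO3) = (1/2) × 0.07841 = 0.03920 mol
m(NH4NO3) = 0.03920 × 80.04 = 3.138 g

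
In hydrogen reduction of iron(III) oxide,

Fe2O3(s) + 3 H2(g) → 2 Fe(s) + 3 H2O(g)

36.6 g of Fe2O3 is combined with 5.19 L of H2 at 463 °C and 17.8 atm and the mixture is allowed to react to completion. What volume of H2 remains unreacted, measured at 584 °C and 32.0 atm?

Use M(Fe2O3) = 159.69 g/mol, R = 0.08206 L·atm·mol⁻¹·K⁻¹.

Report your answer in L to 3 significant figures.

1.85 L

n(Fe2O3) = 36.6 / 159.69 = 0.2292 mol
n(H2) = PV/RT = (17.8 × 5.19) / (0.08206 × 736.15) = 1.529 mol
For 0.2292 mol Fe2O3, stoichiometry requires (3/1) × 0.2292 = 0.6876 mol H2; 1.529 mol is available, so Fe2O3 is limiting.
n(H2) consumed = (3/1) × 0.2292 = 0.6876 mol; remaining = 1.529 − 0.6876 = 0.8414 mol
V(H2) = nRT/P = 0.8414 × 0.08206 × 857.15 / 32.0 = 1.849 L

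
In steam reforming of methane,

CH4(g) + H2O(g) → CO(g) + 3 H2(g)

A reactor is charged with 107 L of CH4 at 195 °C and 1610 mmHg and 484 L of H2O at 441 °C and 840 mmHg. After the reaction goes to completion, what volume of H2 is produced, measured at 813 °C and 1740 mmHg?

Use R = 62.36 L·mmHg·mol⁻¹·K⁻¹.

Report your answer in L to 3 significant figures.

689 L

n(CH4) = PV/RT = (1610 × 107) / (62.36 × 468.15) = 5.901 mol
n(H2O) = PV/RT = (840 × 484) / (62.36 × 714.15) = 9.129 mol
For 5.901 mol CH4, stoichiometry requires (1/1) × 5.901 = 5.901 mol H2O; 9.129 mol is available, so CH4 is limiting.
n(H2) = (3/1) × 5.901 = 17.70 mol
V(H2) = nRT/P = 17.70 × 62.36 × 1086.15 / 1740 = 689.0 L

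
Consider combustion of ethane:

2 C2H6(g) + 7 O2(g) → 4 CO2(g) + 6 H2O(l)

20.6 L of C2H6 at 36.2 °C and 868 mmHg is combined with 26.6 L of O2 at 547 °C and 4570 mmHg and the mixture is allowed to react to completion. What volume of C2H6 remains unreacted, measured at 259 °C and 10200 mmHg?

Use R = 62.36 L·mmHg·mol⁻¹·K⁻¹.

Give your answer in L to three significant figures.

n(C2H6) = PV/RT = (868 × 20.6) / (62.36 × 309.35) = 0.9269 mol
n(O2) = PV/RT = (4570 × 26.6) / (62.36 × 820.15) = 2.377 mol
For 0.9269 mol C2H6, stoichiometry requires (7/2) × 0.9269 = 3.244 mol O2; 2.377 mol is available, so O2 is limiting.
n(C2H6) consumed = (2/7) × 2.377 = 0.6791 mol; remaining = 0.9269 − 0.6791 = 0.2478 mol
V(C2H6) = nRT/P = 0.2478 × 62.36 × 532.15 / 10200 = 0.8062 L

0.806 L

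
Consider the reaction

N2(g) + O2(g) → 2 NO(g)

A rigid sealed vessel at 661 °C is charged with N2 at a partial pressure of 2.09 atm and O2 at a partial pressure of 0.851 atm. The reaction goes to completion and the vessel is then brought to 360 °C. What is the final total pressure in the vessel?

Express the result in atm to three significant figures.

Because the vessel is rigid and T is held at 661 °C, work the stoichiometry in partial pressures (P_i = n_iRT/V).
P(O2) required for 2.09 atm of N2 = (1/1) × 2.09 = 2.090 atm; available 0.851 atm, so O2 is limiting.
P(N2) remaining = 2.09 − (1/1) × 0.851 = 1.239 atm
P(gaseous products) = (2)/1 × 0.851 = 1.702 atm
P_total at 661 °C = 1.239 + 1.702 = 2.941 atm
Scaling to 360 °C: P = 2.941 × 633.15/934.15 = 1.993 atm

1.99 atm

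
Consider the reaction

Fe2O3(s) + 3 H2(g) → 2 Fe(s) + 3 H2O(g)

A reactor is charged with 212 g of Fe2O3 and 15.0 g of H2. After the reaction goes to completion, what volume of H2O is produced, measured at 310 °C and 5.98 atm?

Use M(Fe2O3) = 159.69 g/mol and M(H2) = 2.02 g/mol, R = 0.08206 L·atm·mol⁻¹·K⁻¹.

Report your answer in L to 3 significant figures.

31.9 L

n(Fe2O3) = 212 / 159.69 = 1.328 mol
n(H2) = 15.0 / 2.02 = 7.426 mol
For 1.328 mol Fe2O3, stoichiometry requires (3/1) × 1.328 = 3.984 mol H2; 7.426 mol is available, so Fe2O3 is limiting.
n(H2O) = (3/1) × 1.328 = 3.984 mol
V(H2O) = nRT/P = 3.984 × 0.08206 × 583.15 / 5.98 = 31.88 L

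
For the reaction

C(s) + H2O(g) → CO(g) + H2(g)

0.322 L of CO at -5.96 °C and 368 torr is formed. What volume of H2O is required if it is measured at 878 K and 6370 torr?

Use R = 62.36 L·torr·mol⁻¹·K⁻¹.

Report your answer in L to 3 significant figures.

n(CO) = PV/RT = (368 × 0.322) / (62.36 × 267.19) = 0.007112 mol
n(H2O) = (1/1) × 0.007112 = 0.007112 mol
V = nRT/P = 0.007112 × 62.36 × 878 / 6370 = 0.06113 L

0.0611 L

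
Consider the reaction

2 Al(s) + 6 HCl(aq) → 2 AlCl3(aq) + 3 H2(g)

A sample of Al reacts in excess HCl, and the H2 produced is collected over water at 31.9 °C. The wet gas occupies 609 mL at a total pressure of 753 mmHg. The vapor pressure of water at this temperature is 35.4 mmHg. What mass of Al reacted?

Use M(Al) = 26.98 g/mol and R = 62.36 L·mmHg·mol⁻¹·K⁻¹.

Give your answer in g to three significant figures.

0.413 g

P(H2) = 753 − 35.4 = 717.6 mmHg
n(H2) = PV/RT = (717.6 × 0.6090) / (62.36 × 305.05) = 0.02297 mol
n(Al) = (2/3) × 0.02297 = 0.01531 mol
m(Al) = 0.01531 × 26.98 = 0.4131 g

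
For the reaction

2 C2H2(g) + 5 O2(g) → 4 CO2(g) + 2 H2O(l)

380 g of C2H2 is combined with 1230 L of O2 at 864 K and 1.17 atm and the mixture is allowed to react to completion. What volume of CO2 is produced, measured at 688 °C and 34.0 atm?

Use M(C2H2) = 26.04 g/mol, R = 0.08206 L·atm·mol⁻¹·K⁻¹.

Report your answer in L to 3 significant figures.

37.7 L

n(C2H2) = 380 / 26.04 = 14.59 mol
n(O2) = PV/RT = (1.17 × 1230) / (0.08206 × 864) = 20.30 mol
For 14.59 mol C2H2, stoichiometry requires (5/2) × 14.59 = 36.48 mol O2; 20.30 mol is available, so O2 is limiting.
n(CO2) = (4/5) × 20.30 = 16.24 mol
V(CO2) = nRT/P = 16.24 × 0.08206 × 961.15 / 34.0 = 37.67 L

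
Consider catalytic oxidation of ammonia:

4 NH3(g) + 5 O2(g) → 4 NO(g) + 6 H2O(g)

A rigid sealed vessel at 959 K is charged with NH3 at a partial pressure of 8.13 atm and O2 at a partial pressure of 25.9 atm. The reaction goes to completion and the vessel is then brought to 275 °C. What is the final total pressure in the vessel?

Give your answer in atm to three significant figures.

With V and T fixed, P_i ∝ n_i, so the mole ratios apply directly to partial pressures at 959 K.
P(O2) required for 8.13 atm of NH3 = (5/4) × 8.13 = 10.16 atm; available 25.9 atm, so NH3 is limiting.
P(O2) remaining = 25.9 − (5/4) × 8.13 = 15.74 atm
P(gaseous products) = (4+6)/4 × 8.13 = 20.33 atm
P_total at 959 K = 15.74 + 20.33 = 36.07 atm
Scaling to 275 °C: P = 36.07 × 548.15/959 = 20.62 atm

20.6 atm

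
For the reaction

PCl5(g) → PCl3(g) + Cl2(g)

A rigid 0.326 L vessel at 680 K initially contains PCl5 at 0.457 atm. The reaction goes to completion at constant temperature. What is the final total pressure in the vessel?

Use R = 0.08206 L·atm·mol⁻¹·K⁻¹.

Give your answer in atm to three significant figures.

0.914 atm

Since T and V are fixed, P_final/P_initial = n_final/n_initial = 2/1.
P_final = (2/1) × 0.457 = 0.9140 atm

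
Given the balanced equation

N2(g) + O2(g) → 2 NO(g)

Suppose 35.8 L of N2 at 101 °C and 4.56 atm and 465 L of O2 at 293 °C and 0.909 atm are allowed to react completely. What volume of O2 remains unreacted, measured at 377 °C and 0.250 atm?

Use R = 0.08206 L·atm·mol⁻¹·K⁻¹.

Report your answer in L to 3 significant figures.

n(N2) = PV/RT = (4.56 × 35.8) / (0.08206 × 374.15) = 5.317 mol
n(O2) = PV/RT = (0.909 × 465) / (0.08206 × 566.15) = 9.098 mol
For 5.317 mol N2, stoichiometry requires (1/1) × 5.317 = 5.317 mol O2; 9.098 mol is available, so N2 is limiting.
n(O2) consumed = (1/1) × 5.317 = 5.317 mol; remaining = 9.098 − 5.317 = 3.781 mol
V(O2) = nRT/P = 3.781 × 0.08206 × 650.15 / 0.250 = 806.9 L

807 L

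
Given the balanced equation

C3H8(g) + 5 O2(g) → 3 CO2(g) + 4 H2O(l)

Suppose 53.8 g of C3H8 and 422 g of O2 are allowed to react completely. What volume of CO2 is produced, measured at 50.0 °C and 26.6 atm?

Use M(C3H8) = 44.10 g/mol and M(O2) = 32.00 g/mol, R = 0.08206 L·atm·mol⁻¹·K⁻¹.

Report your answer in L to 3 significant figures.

n(C3H8) = 53.8 / 44.10 = 1.220 mol
n(O2) = 422 / 32.00 = 13.19 mol
For 1.220 mol C3H8, stoichiometry requires (5/1) × 1.220 = 6.100 mol O2; 13.19 mol is available, so C3H8 is limiting.
n(CO2) = (3/1) × 1.220 = 3.660 mol
V(CO2) = nRT/P = 3.660 × 0.08206 × 323.15 / 26.6 = 3.649 L

3.65 L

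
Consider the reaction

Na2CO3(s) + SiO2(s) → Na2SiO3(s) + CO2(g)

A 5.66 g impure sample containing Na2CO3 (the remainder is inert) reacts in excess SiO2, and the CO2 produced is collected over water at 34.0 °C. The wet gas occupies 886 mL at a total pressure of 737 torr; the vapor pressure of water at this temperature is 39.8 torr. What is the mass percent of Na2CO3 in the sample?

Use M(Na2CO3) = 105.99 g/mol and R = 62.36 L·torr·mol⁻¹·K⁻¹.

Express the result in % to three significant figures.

P(CO2) = 737 − 39.8 = 697.2 torr
n(CO2) = PV/RT = (697.2 × 0.8860) / (62.36 × 307.15) = 0.03225 mol
n(Na2CO3) = (1/1) × 0.03225 = 0.03225 mol
m(Na2CO3) = 0.03225 × 105.99 = 3.418 g
%Na2CO3 = 3.418 / 5.66 × 100 = 60.39%

60.4 %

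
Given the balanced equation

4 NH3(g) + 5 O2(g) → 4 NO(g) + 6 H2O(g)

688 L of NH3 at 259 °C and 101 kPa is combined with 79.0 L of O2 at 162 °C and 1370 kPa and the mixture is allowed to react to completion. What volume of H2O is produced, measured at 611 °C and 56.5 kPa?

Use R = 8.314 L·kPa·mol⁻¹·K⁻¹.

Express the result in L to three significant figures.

n(NH3) = PV/RT = (101 × 688) / (8.314 × 532.15) = 15.71 mol
n(O2) = PV/RT = (1370 × 79.0) / (8.314 × 435.15) = 29.92 mol
For 15.71 mol NH3, stoichiometry requires (5/4) × 15.71 = 19.64 mol O2; 29.92 mol is available, so NH3 is limiting.
n(H2O) = (6/4) × 15.71 = 23.57 mol
V(H2O) = nRT/P = 23.57 × 8.314 × 884.15 / 56.5 = 3067 L

3070 L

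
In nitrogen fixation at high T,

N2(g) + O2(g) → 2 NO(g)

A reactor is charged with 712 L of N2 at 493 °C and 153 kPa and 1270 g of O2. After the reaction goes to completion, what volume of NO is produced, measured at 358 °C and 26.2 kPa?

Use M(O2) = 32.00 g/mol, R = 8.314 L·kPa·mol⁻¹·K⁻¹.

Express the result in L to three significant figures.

6850 L

n(N2) = PV/RT = (153 × 712) / (8.314 × 766.15) = 17.10 mol
n(O2) = 1270 / 32.00 = 39.69 mol
For 17.10 mol N2, stoichiometry requires (1/1) × 17.10 = 17.10 mol O2; 39.69 mol is available, so N2 is limiting.
n(NO) = (2/1) × 17.10 = 34.20 mol
V(NO) = nRT/P = 34.20 × 8.314 × 631.15 / 26.2 = 6850 L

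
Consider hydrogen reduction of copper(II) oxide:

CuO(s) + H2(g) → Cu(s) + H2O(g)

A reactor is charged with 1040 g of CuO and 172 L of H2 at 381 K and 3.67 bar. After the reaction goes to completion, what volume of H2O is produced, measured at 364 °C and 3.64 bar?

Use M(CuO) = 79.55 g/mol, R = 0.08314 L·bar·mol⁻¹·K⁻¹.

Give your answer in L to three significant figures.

n(CuO) = 1040 / 79.55 = 13.07 mol
n(H2) = PV/RT = (3.67 × 172) / (0.08314 × 381) = 19.93 mol
For 13.07 mol CuO, stoichiometry requires (1/1) × 13.07 = 13.07 mol H2; 19.93 mol is available, so CuO is limiting.
n(H2O) = (1/1) × 13.07 = 13.07 mol
V(H2O) = nRT/P = 13.07 × 0.08314 × 637.15 / 3.64 = 190.2 L

190 L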